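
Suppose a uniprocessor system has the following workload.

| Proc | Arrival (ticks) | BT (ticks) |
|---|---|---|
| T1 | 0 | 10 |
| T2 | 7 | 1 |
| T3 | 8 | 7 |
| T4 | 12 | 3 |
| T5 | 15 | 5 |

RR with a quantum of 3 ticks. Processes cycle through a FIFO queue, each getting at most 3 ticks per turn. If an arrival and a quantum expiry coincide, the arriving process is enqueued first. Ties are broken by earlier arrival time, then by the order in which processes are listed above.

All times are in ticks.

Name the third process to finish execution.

Schedule: | T1 0-9 | T2 9-10 | T3 10-13 | T1 13-14 | T4 14-17 | T3 17-20 | T5 20-23 | T3 23-24 | T5 24-26 |
Completion: T1=14  T2=10  T3=24  T4=17  T5=26
Finish order: T2 → T1 → T4 → T3 → T5

T4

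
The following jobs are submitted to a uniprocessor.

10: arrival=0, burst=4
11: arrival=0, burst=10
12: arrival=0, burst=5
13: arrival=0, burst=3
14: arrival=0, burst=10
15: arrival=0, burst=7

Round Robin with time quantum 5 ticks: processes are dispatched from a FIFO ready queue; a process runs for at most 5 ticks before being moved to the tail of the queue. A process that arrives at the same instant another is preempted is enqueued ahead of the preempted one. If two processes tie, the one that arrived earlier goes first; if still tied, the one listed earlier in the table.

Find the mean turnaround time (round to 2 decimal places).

23.83

Timeline: | 10 0-4 | 11 4-9 | 12 9-14 | 13 14-17 | 14 17-22 | 15 22-27 | 11 27-32 | 14 32-37 | 15 37-39 |
Completion: 10=4  11=32  12=14  13=17  14=37  15=39
Turnaround (C−A): 10=4  11=32  12=14  13=17  14=37  15=39
Turnaround times: 10=4, 11=32, 12=14, 13=17, 14=37, 15=39
Average turnaround = (4+32+14+17+37+39) / 6 = 143/6 = 23.83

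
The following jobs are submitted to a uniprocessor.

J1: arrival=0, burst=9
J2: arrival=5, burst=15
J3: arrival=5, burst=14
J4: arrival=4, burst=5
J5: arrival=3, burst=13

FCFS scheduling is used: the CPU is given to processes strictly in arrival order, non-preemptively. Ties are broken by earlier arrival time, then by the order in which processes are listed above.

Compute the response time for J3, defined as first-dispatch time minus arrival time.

37

Gantt: | J1 0-9 | J5 9-22 | J4 22-27 | J2 27-42 | J3 42-56 |
Completion: J1=9  J2=42  J3=56  J4=27  J5=22
Response(J3) = first start − arrival = 42 − 5 = 37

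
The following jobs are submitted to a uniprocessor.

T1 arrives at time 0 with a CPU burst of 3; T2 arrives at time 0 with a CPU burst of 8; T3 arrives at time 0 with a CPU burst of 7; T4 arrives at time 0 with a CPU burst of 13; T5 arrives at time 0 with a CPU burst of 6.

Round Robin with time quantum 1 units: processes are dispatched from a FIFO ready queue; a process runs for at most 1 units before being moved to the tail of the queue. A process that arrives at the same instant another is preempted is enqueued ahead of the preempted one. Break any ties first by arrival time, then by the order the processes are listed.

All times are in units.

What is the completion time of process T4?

Timeline: | T1 0-1 | T2 1-2 | T3 2-3 | T4 3-4 | T5 4-5 | T1 5-6 | T2 6-7 | T3 7-8 | T4 8-9 | T5 9-10 | T1 10-11 | T2 11-12 | T3 12-13 | T4 13-14 | T5 14-15 | T2 15-16 | T3 16-17 | T4 17-18 | T5 18-19 | T2 19-20 | T3 20-21 | T4 21-22 | T5 22-23 | T2 23-24 | T3 24-25 | T4 25-26 | T5 26-27 | T2 27-28 | T3 28-29 | T4 29-30 | T2 30-31 | T4 31-37 |
Completion: T1=11  T2=31  T3=29  T4=37  T5=27

37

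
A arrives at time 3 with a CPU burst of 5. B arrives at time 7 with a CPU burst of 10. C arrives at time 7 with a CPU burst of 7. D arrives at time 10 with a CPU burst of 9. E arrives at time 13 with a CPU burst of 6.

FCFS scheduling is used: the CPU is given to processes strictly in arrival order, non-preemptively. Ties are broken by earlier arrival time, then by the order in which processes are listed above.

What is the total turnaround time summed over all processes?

Timeline: | idle 0-3 | A 3-8 | B 8-18 | C 18-25 | D 25-34 | E 34-40 |
Completion: A=8  B=18  C=25  D=34  E=40
Turnaround = completion − arrival: A=5, B=11, C=18, D=24, E=27
Total turnaround = 5 + 11 + 18 + 24 + 27 = 85

85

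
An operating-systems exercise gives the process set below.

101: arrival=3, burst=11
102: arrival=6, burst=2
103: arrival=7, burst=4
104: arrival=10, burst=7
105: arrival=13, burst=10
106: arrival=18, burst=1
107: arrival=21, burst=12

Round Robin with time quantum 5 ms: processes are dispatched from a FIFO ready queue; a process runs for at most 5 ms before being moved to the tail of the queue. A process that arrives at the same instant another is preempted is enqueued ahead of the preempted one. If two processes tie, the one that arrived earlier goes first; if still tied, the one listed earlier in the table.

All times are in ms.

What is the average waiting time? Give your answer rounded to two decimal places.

Timeline: | idle 0-3 | 101 3-8 | 102 8-10 | 103 10-14 | 101 14-19 | 104 19-24 | 105 24-29 | 106 29-30 | 101 30-31 | 107 31-36 | 104 36-38 | 105 38-43 | 107 43-50 |
Completion: 101=31  102=10  103=14  104=38  105=43  106=30  107=50
Turnaround (C−A): 101=28  102=4  103=7  104=28  105=30  106=12  107=29
Waiting times: 101=17, 102=2, 103=3, 104=21, 105=20, 106=11, 107=17
Average waiting = (17+2+3+21+20+11+17) / 7 = 91/7 = 13.00

13.00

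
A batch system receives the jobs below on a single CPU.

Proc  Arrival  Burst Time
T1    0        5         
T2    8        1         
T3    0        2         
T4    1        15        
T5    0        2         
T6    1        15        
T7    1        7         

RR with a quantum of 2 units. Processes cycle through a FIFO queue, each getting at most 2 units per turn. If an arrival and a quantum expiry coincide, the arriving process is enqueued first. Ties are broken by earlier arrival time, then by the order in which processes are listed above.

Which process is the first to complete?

Schedule: | T1 0-2 | T3 2-4 | T5 4-6 | T4 6-8 | T6 8-10 | T7 10-12 | T1 12-14 | T2 14-15 | T4 15-17 | T6 17-19 | T7 19-21 | T1 21-22 | T4 22-24 | T6 24-26 | T7 26-28 | T4 28-30 | T6 30-32 | T7 32-33 | T4 33-35 | T6 35-37 | T4 37-39 | T6 39-41 | T4 41-43 | T6 43-45 | T4 45-46 | T6 46-47 |
Completion: T1=22  T2=15  T3=4  T4=46  T5=6  T6=47  T7=33
Turnaround (C−A): T1=22  T2=7  T3=4  T4=45  T5=6  T6=46  T7=32
Finish order: T3 → T5 → T2 → T1 → T7 → T4 → T6

T3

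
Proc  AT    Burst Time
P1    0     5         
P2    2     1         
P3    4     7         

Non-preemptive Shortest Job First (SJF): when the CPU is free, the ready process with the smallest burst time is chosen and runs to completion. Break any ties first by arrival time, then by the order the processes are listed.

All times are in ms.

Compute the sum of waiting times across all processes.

5

Gantt: | P1 0-5 | P2 5-6 | P3 6-13 |
Completion: P1=5  P2=6  P3=13
Waiting = turnaround − burst: P1=0, P2=3, P3=2
Total waiting = 0 + 3 + 2 = 5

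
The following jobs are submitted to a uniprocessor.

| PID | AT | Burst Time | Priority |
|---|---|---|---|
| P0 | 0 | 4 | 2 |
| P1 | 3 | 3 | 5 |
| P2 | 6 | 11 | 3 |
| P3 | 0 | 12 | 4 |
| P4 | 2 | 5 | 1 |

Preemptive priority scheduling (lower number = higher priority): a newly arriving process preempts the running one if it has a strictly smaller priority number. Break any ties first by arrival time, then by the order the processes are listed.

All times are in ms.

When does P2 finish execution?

20

Schedule: | P0 0-2 | P4 2-7 | P0 7-9 | P2 9-20 | P3 20-32 | P1 32-35 |
Completion: P0=9  P1=35  P2=20  P3=32  P4=7
Turnaround (C−A): P0=9  P1=32  P2=14  P3=32  P4=5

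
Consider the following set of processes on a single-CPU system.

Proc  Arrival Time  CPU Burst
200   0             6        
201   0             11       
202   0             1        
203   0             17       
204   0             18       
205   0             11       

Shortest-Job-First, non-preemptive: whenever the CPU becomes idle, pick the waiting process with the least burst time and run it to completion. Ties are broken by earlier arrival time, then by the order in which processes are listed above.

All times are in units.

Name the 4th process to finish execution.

205

Gantt: | 202 0-1 | 200 1-7 | 201 7-18 | 205 18-29 | 203 29-46 | 204 46-64 |
Completion: 200=7  201=18  202=1  203=46  204=64  205=29
Finish order: 202 → 200 → 201 → 205 → 203 → 204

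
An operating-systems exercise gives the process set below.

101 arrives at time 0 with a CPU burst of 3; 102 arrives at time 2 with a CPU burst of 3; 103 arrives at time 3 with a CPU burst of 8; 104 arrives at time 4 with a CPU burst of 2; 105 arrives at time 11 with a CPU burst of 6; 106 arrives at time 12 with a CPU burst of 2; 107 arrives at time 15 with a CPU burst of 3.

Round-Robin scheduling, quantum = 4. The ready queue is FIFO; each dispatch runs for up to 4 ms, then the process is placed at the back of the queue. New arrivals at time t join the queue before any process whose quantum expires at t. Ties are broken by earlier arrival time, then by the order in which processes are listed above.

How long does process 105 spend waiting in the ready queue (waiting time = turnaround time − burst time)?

Schedule: | 101 0-3 | 102 3-6 | 103 6-10 | 104 10-12 | 103 12-16 | 105 16-20 | 106 20-22 | 107 22-25 | 105 25-27 |
Completion: 101=3  102=6  103=16  104=12  105=27  106=22  107=25
Turnaround (C−A): 101=3  102=4  103=13  104=8  105=16  106=10  107=10
Waiting(105) = turnaround − burst = 16 − 6 = 10

10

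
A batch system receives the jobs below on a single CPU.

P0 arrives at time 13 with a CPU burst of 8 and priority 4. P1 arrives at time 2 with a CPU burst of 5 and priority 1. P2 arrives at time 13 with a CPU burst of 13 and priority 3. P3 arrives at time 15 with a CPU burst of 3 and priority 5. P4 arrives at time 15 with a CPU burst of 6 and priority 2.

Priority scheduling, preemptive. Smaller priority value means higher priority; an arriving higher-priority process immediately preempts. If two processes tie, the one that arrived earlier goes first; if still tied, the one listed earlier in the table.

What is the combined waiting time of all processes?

50

Gantt: | idle 0-2 | P1 2-7 | idle 7-13 | P2 13-15 | P4 15-21 | P2 21-32 | P0 32-40 | P3 40-43 |
Completion: P0=40  P1=7  P2=32  P3=43  P4=21
Turnaround (C−A): P0=27  P1=5  P2=19  P3=28  P4=6
Waiting = turnaround − burst: P0=19, P1=0, P2=6, P3=25, P4=0
Total waiting = 19 + 0 + 6 + 25 + 0 = 50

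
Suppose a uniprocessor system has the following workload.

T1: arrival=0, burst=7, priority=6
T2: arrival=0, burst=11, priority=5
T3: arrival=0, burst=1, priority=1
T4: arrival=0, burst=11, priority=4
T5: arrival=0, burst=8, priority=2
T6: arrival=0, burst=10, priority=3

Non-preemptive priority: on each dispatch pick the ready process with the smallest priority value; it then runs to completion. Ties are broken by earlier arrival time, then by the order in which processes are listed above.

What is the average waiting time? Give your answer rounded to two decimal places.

16.67

Schedule: | T3 0-1 | T5 1-9 | T6 9-19 | T4 19-30 | T2 30-41 | T1 41-48 |
Completion: T1=48  T2=41  T3=1  T4=30  T5=9  T6=19
Turnaround (C−A): T1=48  T2=41  T3=1  T4=30  T5=9  T6=19
Waiting times: T1=41, T2=30, T3=0, T4=19, T5=1, T6=9
Average waiting = (41+30+0+19+1+9) / 6 = 100/6 = 16.67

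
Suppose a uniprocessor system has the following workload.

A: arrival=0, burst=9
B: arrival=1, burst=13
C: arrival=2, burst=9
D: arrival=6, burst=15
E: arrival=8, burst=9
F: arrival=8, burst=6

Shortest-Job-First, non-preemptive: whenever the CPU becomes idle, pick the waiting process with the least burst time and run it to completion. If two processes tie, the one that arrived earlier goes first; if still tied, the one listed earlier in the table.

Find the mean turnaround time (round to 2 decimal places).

Timeline: | A 0-9 | F 9-15 | C 15-24 | E 24-33 | B 33-46 | D 46-61 |
Completion: A=9  B=46  C=24  D=61  E=33  F=15
Turnaround times: A=9, B=45, C=22, D=55, E=25, F=7
Average turnaround = (9+45+22+55+25+7) / 6 = 163/6 = 27.17

27.17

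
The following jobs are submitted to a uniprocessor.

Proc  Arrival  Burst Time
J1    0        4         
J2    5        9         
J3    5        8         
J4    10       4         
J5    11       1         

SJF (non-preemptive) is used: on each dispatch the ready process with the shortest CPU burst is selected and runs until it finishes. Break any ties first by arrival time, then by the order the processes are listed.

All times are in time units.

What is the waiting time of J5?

2

Timeline: | J1 0-4 | idle 4-5 | J3 5-13 | J5 13-14 | J4 14-18 | J2 18-27 |
Completion: J1=4  J2=27  J3=13  J4=18  J5=14
Turnaround (C−A): J1=4  J2=22  J3=8  J4=8  J5=3
Waiting(J5) = turnaround − burst = 3 − 1 = 2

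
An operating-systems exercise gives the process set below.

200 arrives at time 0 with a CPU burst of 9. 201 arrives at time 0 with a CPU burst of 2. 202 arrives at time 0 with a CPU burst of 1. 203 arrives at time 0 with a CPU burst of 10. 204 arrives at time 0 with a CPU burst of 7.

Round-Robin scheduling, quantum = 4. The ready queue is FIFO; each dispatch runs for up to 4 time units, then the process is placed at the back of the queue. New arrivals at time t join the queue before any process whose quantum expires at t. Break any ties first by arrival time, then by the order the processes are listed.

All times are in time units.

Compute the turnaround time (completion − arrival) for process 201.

6

Schedule: | 200 0-4 | 201 4-6 | 202 6-7 | 203 7-11 | 204 11-15 | 200 15-19 | 203 19-23 | 204 23-26 | 200 26-27 | 203 27-29 |
Completion: 200=27  201=6  202=7  203=29  204=26
Turnaround(201) = completion − arrival = 6 − 0 = 6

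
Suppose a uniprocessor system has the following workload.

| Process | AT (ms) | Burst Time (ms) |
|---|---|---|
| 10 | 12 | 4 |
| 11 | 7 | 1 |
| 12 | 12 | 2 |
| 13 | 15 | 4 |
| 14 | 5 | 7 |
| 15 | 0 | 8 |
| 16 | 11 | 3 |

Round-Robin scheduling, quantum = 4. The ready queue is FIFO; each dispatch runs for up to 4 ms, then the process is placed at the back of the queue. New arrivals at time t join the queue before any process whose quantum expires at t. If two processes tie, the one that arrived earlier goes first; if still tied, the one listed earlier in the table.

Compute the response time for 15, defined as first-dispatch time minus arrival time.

0

Timeline: | 15 0-8 | 14 8-12 | 11 12-13 | 16 13-16 | 10 16-20 | 12 20-22 | 14 22-25 | 13 25-29 |
Completion: 10=20  11=13  12=22  13=29  14=25  15=8  16=16
Response(15) = first start − arrival = 0 − 0 = 0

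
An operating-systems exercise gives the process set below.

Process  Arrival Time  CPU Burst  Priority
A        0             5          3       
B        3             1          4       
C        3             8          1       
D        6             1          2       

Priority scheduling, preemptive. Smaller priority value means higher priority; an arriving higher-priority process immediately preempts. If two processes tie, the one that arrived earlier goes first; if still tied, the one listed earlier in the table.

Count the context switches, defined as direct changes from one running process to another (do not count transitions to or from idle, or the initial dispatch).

4

Timeline: | A 0-3 | C 3-11 | D 11-12 | A 12-14 | B 14-15 |
Completion: A=14  B=15  C=11  D=12
Turnaround (C−A): A=14  B=12  C=8  D=6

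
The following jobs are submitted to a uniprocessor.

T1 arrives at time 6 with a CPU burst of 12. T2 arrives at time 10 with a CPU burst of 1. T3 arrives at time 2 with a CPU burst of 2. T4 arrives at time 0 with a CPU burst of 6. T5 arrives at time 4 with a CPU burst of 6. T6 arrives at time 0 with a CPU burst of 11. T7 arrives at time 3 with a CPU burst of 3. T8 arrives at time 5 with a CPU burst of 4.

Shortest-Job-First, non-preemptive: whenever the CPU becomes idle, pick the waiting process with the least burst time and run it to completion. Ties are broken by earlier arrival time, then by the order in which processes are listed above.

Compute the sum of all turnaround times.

Timeline: | T4 0-6 | T3 6-8 | T7 8-11 | T2 11-12 | T8 12-16 | T5 16-22 | T6 22-33 | T1 33-45 |
Completion: T1=45  T2=12  T3=8  T4=6  T5=22  T6=33  T7=11  T8=16
Turnaround = completion − arrival: T1=39, T2=2, T3=6, T4=6, T5=18, T6=33, T7=8, T8=11
Total turnaround = 39 + 2 + 6 + 6 + 18 + 33 + 8 + 11 = 123

123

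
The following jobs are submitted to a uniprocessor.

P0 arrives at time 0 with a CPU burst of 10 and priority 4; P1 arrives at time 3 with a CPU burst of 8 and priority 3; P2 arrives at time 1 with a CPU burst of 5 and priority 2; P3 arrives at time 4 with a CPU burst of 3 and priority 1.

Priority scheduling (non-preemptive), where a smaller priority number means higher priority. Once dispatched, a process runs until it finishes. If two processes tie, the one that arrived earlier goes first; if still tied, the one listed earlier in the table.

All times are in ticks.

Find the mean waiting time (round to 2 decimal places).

8.25

Gantt: | P0 0-10 | P3 10-13 | P2 13-18 | P1 18-26 |
Completion: P0=10  P1=26  P2=18  P3=13
Turnaround (C−A): P0=10  P1=23  P2=17  P3=9
Waiting times: P0=0, P1=15, P2=12, P3=6
Average waiting = (0+15+12+6) / 4 = 33/4 = 8.25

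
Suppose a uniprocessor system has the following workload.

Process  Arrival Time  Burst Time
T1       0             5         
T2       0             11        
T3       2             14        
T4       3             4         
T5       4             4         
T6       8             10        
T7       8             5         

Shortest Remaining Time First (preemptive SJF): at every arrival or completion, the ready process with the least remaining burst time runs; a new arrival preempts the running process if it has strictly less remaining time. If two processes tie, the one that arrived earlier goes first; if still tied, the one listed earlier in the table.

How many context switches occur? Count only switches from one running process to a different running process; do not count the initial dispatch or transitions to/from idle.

Schedule: | T1 0-5 | T4 5-9 | T5 9-13 | T7 13-18 | T6 18-28 | T2 28-39 | T3 39-53 |
Completion: T1=5  T2=39  T3=53  T4=9  T5=13  T6=28  T7=18
Turnaround (C−A): T1=5  T2=39  T3=51  T4=6  T5=9  T6=20  T7=10

6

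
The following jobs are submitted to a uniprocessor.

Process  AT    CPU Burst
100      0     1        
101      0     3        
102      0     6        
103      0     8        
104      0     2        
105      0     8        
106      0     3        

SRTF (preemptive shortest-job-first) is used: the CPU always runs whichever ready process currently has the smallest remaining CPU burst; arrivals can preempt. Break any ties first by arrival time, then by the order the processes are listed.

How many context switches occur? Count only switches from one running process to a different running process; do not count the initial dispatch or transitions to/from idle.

Gantt: | 100 0-1 | 104 1-3 | 101 3-6 | 106 6-9 | 102 9-15 | 103 15-23 | 105 23-31 |
Completion: 100=1  101=6  102=15  103=23  104=3  105=31  106=9
Turnaround (C−A): 100=1  101=6  102=15  103=23  104=3  105=31  106=9

6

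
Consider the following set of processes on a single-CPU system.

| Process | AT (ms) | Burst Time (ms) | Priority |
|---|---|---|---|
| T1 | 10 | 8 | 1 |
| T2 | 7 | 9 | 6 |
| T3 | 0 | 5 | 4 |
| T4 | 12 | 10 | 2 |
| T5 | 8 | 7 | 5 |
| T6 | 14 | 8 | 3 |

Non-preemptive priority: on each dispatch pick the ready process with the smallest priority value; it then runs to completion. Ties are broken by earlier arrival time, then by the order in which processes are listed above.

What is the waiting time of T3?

Timeline: | T3 0-5 | idle 5-7 | T2 7-16 | T1 16-24 | T4 24-34 | T6 34-42 | T5 42-49 |
Completion: T1=24  T2=16  T3=5  T4=34  T5=49  T6=42
Waiting(T3) = turnaround − burst = 5 − 5 = 0

0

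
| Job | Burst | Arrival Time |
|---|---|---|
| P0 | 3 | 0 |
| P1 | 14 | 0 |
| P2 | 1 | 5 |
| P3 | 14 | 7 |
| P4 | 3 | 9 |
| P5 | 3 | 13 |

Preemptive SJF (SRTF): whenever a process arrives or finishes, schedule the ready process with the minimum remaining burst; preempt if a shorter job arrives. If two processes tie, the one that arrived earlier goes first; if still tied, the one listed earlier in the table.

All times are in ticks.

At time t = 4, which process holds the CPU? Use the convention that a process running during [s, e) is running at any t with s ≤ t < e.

Timeline: | P0 0-3 | P1 3-5 | P2 5-6 | P1 6-9 | P4 9-12 | P1 12-13 | P5 13-16 | P1 16-24 | P3 24-38 |
Completion: P0=3  P1=24  P2=6  P3=38  P4=12  P5=16
Turnaround (C−A): P0=3  P1=24  P2=1  P3=31  P4=3  P5=3

P1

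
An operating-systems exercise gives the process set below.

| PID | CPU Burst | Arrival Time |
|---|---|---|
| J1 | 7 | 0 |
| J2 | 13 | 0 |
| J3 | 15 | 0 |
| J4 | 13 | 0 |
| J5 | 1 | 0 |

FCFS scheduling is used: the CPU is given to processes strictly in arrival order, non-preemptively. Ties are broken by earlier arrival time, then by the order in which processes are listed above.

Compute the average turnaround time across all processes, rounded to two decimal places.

31.80

Timeline: | J1 0-7 | J2 7-20 | J3 20-35 | J4 35-48 | J5 48-49 |
Completion: J1=7  J2=20  J3=35  J4=48  J5=49
Turnaround (C−A): J1=7  J2=20  J3=35  J4=48  J5=49
Turnaround times: J1=7, J2=20, J3=35, J4=48, J5=49
Average turnaround = (7+20+35+48+49) / 5 = 159/5 = 31.80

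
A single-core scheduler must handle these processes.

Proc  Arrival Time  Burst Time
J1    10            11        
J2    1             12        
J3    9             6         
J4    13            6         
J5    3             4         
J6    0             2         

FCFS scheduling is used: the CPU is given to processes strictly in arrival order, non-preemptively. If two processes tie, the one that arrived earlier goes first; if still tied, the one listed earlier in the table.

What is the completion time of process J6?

2

Timeline: | J6 0-2 | J2 2-14 | J5 14-18 | J3 18-24 | J1 24-35 | J4 35-41 |
Completion: J1=35  J2=14  J3=24  J4=41  J5=18  J6=2
Turnaround (C−A): J1=25  J2=13  J3=15  J4=28  J5=15  J6=2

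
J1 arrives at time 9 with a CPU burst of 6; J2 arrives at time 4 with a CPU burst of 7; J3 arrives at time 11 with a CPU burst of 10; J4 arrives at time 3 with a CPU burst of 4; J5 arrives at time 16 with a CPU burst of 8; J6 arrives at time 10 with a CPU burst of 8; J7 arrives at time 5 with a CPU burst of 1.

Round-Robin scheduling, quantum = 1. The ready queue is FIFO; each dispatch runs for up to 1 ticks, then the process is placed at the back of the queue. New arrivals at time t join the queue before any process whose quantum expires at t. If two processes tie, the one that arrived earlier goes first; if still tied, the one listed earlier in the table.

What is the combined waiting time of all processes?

Schedule: | idle 0-3 | J4 3-4 | J2 4-5 | J4 5-6 | J7 6-7 | J2 7-8 | J4 8-9 | J2 9-10 | J1 10-11 | J4 11-12 | J6 12-13 | J2 13-14 | J3 14-15 | J1 15-16 | J6 16-17 | J2 17-18 | J3 18-19 | J5 19-20 | J1 20-21 | J6 21-22 | J2 22-23 | J3 23-24 | J5 24-25 | J1 25-26 | J6 26-27 | J2 27-28 | J3 28-29 | J5 29-30 | J1 30-31 | J6 31-32 | J3 32-33 | J5 33-34 | J1 34-35 | J6 35-36 | J3 36-37 | J5 37-38 | J6 38-39 | J3 39-40 | J5 40-41 | J6 41-42 | J3 42-43 | J5 43-44 | J3 44-45 | J5 45-46 | J3 46-47 |
Completion: J1=35  J2=28  J3=47  J4=12  J5=46  J6=42  J7=7
Turnaround (C−A): J1=26  J2=24  J3=36  J4=9  J5=30  J6=32  J7=2
Waiting = turnaround − burst: J1=20, J2=17, J3=26, J4=5, J5=22, J6=24, J7=1
Total waiting = 20 + 17 + 26 + 5 + 22 + 24 + 1 = 115

115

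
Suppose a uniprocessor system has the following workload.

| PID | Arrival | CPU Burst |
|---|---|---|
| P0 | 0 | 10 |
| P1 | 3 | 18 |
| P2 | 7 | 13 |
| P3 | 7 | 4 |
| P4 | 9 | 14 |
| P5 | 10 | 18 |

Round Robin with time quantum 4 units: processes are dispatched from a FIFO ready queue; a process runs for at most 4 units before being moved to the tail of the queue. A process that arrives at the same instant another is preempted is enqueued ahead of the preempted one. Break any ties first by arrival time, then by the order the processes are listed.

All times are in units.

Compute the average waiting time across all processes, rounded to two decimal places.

37.50

Timeline: | P0 0-4 | P1 4-8 | P0 8-12 | P2 12-16 | P3 16-20 | P1 20-24 | P4 24-28 | P5 28-32 | P0 32-34 | P2 34-38 | P1 38-42 | P4 42-46 | P5 46-50 | P2 50-54 | P1 54-58 | P4 58-62 | P5 62-66 | P2 66-67 | P1 67-69 | P4 69-71 | P5 71-77 |
Completion: P0=34  P1=69  P2=67  P3=20  P4=71  P5=77
Turnaround (C−A): P0=34  P1=66  P2=60  P3=13  P4=62  P5=67
Waiting times: P0=24, P1=48, P2=47, P3=9, P4=48, P5=49
Average waiting = (24+48+47+9+48+49) / 6 = 225/6 = 37.50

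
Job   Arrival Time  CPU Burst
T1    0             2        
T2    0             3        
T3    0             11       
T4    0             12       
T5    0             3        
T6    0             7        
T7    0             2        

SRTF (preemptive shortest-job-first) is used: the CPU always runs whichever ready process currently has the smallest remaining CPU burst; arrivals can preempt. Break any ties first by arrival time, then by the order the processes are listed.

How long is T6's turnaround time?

17

Gantt: | T1 0-2 | T7 2-4 | T2 4-7 | T5 7-10 | T6 10-17 | T3 17-28 | T4 28-40 |
Completion: T1=2  T2=7  T3=28  T4=40  T5=10  T6=17  T7=4
Turnaround (C−A): T1=2  T2=7  T3=28  T4=40  T5=10  T6=17  T7=4
Turnaround(T6) = completion − arrival = 17 − 0 = 17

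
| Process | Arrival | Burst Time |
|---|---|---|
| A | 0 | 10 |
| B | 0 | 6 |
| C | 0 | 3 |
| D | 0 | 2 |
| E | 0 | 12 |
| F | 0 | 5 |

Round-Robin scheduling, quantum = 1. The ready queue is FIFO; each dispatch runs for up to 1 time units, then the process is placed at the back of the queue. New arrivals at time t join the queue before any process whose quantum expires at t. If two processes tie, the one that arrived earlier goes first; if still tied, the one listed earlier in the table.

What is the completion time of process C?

15

Timeline: | A 0-1 | B 1-2 | C 2-3 | D 3-4 | E 4-5 | F 5-6 | A 6-7 | B 7-8 | C 8-9 | D 9-10 | E 10-11 | F 11-12 | A 12-13 | B 13-14 | C 14-15 | E 15-16 | F 16-17 | A 17-18 | B 18-19 | E 19-20 | F 20-21 | A 21-22 | B 22-23 | E 23-24 | F 24-25 | A 25-26 | B 26-27 | E 27-28 | A 28-29 | E 29-30 | A 30-31 | E 31-32 | A 32-33 | E 33-34 | A 34-35 | E 35-38 |
Completion: A=35  B=27  C=15  D=10  E=38  F=25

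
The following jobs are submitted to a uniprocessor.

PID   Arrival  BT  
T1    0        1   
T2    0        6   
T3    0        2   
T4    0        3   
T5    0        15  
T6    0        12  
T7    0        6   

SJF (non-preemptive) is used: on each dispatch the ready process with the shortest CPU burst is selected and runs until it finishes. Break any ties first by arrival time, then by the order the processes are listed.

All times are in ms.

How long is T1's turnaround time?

1

Timeline: | T1 0-1 | T3 1-3 | T4 3-6 | T2 6-12 | T7 12-18 | T6 18-30 | T5 30-45 |
Completion: T1=1  T2=12  T3=3  T4=6  T5=45  T6=30  T7=18
Turnaround (C−A): T1=1  T2=12  T3=3  T4=6  T5=45  T6=30  T7=18
Turnaround(T1) = completion − arrival = 1 − 0 = 1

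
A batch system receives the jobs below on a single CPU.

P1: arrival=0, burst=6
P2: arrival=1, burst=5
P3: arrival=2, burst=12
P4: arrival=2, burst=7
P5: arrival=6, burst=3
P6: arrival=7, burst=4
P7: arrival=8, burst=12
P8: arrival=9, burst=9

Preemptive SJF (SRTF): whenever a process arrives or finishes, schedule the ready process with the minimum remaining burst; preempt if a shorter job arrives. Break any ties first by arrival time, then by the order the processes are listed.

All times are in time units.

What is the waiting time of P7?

38

Schedule: | P1 0-6 | P5 6-9 | P6 9-13 | P2 13-18 | P4 18-25 | P8 25-34 | P3 34-46 | P7 46-58 |
Completion: P1=6  P2=18  P3=46  P4=25  P5=9  P6=13  P7=58  P8=34
Waiting(P7) = turnaround − burst = 50 − 12 = 38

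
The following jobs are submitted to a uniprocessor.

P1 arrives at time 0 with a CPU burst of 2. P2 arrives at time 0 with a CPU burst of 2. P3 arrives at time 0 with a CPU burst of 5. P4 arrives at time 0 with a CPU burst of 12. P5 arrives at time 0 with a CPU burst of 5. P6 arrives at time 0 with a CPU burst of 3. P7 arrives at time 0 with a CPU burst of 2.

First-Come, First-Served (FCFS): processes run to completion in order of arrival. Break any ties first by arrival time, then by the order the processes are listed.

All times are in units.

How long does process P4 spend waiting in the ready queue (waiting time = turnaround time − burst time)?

Gantt: | P1 0-2 | P2 2-4 | P3 4-9 | P4 9-21 | P5 21-26 | P6 26-29 | P7 29-31 |
Completion: P1=2  P2=4  P3=9  P4=21  P5=26  P6=29  P7=31
Turnaround (C−A): P1=2  P2=4  P3=9  P4=21  P5=26  P6=29  P7=31
Waiting(P4) = turnaround − burst = 21 − 12 = 9

9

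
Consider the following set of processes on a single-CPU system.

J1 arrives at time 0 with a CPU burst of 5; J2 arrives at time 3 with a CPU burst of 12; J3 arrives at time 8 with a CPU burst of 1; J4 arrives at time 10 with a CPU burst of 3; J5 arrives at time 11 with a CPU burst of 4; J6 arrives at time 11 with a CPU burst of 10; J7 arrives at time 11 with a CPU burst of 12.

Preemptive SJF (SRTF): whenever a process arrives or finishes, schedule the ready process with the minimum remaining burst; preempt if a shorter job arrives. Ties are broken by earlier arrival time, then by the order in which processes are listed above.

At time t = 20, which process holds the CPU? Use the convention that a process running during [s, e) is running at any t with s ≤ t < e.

Schedule: | J1 0-5 | J2 5-8 | J3 8-9 | J2 9-10 | J4 10-13 | J5 13-17 | J2 17-25 | J6 25-35 | J7 35-47 |
Completion: J1=5  J2=25  J3=9  J4=13  J5=17  J6=35  J7=47
Turnaround (C−A): J1=5  J2=22  J3=1  J4=3  J5=6  J6=24  J7=36

J2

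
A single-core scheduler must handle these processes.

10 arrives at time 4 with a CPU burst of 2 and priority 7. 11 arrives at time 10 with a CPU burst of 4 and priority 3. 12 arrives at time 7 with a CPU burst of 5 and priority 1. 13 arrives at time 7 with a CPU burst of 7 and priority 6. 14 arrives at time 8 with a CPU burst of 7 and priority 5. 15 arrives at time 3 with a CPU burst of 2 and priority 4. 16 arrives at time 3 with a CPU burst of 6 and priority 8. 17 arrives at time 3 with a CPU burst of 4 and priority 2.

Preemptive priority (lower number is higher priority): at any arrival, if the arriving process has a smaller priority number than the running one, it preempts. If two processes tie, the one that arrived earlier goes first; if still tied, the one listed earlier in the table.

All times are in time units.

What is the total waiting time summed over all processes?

Gantt: | idle 0-3 | 17 3-7 | 12 7-12 | 11 12-16 | 15 16-18 | 14 18-25 | 13 25-32 | 10 32-34 | 16 34-40 |
Completion: 10=34  11=16  12=12  13=32  14=25  15=18  16=40  17=7
Turnaround (C−A): 10=30  11=6  12=5  13=25  14=17  15=15  16=37  17=4
Waiting = turnaround − burst: 10=28, 11=2, 12=0, 13=18, 14=10, 15=13, 16=31, 17=0
Total waiting = 28 + 2 + 0 + 18 + 10 + 13 + 31 + 0 = 102

102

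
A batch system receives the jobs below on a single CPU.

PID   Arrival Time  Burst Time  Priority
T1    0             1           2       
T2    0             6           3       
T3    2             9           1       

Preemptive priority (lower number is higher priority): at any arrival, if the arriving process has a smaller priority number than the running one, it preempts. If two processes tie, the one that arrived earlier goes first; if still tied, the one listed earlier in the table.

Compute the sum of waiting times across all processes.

Gantt: | T1 0-1 | T2 1-2 | T3 2-11 | T2 11-16 |
Completion: T1=1  T2=16  T3=11
Waiting = turnaround − burst: T1=0, T2=10, T3=0
Total waiting = 0 + 10 + 0 = 10

10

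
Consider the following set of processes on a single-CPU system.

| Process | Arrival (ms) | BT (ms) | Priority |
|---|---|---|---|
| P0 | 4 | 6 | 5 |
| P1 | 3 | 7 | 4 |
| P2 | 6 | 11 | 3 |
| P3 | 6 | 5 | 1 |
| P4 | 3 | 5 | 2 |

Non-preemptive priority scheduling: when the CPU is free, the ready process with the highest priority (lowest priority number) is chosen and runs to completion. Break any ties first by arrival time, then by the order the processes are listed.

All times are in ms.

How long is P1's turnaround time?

Schedule: | idle 0-3 | P4 3-8 | P3 8-13 | P2 13-24 | P1 24-31 | P0 31-37 |
Completion: P0=37  P1=31  P2=24  P3=13  P4=8
Turnaround(P1) = completion − arrival = 31 − 3 = 28

28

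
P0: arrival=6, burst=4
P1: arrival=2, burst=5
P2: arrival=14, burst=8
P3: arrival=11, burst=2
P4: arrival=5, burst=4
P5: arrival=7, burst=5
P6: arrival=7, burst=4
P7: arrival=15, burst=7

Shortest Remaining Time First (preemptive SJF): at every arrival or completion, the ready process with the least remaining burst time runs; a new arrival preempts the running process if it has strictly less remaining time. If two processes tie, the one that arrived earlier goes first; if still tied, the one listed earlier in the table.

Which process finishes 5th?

P6

Gantt: | idle 0-2 | P1 2-7 | P4 7-11 | P3 11-13 | P0 13-17 | P6 17-21 | P5 21-26 | P7 26-33 | P2 33-41 |
Completion: P0=17  P1=7  P2=41  P3=13  P4=11  P5=26  P6=21  P7=33
Turnaround (C−A): P0=11  P1=5  P2=27  P3=2  P4=6  P5=19  P6=14  P7=18
Finish order: P1 → P4 → P3 → P0 → P6 → P5 → P7 → P2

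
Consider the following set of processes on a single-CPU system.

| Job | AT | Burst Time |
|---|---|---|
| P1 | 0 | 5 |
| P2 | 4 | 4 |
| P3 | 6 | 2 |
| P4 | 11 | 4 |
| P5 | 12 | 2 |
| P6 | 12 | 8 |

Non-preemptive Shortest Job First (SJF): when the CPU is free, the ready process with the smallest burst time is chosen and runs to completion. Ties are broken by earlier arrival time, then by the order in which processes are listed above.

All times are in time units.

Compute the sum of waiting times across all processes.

Schedule: | P1 0-5 | P2 5-9 | P3 9-11 | P4 11-15 | P5 15-17 | P6 17-25 |
Completion: P1=5  P2=9  P3=11  P4=15  P5=17  P6=25
Turnaround (C−A): P1=5  P2=5  P3=5  P4=4  P5=5  P6=13
Waiting = turnaround − burst: P1=0, P2=1, P3=3, P4=0, P5=3, P6=5
Total waiting = 0 + 1 + 3 + 0 + 3 + 5 = 12

12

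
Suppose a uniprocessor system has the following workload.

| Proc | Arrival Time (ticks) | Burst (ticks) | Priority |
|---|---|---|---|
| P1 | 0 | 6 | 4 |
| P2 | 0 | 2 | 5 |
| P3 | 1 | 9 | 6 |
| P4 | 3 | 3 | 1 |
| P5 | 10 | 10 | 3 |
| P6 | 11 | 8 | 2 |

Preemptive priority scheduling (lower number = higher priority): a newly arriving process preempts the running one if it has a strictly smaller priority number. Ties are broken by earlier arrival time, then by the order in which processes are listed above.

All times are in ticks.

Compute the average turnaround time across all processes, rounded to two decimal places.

Timeline: | P1 0-3 | P4 3-6 | P1 6-9 | P2 9-10 | P5 10-11 | P6 11-19 | P5 19-28 | P2 28-29 | P3 29-38 |
Completion: P1=9  P2=29  P3=38  P4=6  P5=28  P6=19
Turnaround (C−A): P1=9  P2=29  P3=37  P4=3  P5=18  P6=8
Turnaround times: P1=9, P2=29, P3=37, P4=3, P5=18, P6=8
Average turnaround = (9+29+37+3+18+8) / 6 = 104/6 = 17.33

17.33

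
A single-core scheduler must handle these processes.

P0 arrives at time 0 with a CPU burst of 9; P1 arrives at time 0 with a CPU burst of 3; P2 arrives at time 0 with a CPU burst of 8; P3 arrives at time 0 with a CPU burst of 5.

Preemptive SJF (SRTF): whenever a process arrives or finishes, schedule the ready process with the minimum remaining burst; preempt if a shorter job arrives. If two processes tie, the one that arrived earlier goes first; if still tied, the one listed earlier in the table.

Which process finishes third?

P2

Gantt: | P1 0-3 | P3 3-8 | P2 8-16 | P0 16-25 |
Completion: P0=25  P1=3  P2=16  P3=8
Finish order: P1 → P3 → P2 → P0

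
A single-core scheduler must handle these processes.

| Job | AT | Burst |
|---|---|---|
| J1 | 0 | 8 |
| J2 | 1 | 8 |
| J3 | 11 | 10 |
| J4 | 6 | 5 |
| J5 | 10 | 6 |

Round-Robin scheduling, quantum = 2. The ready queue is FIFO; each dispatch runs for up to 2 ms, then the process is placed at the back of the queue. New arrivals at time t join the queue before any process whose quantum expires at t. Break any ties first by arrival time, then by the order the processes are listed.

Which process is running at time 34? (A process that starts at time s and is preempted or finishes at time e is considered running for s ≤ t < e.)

Schedule: | J1 0-2 | J2 2-4 | J1 4-6 | J2 6-8 | J4 8-10 | J1 10-12 | J2 12-14 | J5 14-16 | J4 16-18 | J3 18-20 | J1 20-22 | J2 22-24 | J5 24-26 | J4 26-27 | J3 27-29 | J5 29-31 | J3 31-37 |
Completion: J1=22  J2=24  J3=37  J4=27  J5=31
Turnaround (C−A): J1=22  J2=23  J3=26  J4=21  J5=21

J3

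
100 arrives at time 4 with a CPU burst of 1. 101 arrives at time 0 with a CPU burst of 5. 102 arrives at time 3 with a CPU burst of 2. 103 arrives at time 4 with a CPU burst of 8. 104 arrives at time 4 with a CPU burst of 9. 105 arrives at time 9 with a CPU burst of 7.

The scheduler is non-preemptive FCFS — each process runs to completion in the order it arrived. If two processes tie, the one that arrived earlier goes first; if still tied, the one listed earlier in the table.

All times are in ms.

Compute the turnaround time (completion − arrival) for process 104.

Schedule: | 101 0-5 | 102 5-7 | 100 7-8 | 103 8-16 | 104 16-25 | 105 25-32 |
Completion: 100=8  101=5  102=7  103=16  104=25  105=32
Turnaround(104) = completion − arrival = 25 − 4 = 21

21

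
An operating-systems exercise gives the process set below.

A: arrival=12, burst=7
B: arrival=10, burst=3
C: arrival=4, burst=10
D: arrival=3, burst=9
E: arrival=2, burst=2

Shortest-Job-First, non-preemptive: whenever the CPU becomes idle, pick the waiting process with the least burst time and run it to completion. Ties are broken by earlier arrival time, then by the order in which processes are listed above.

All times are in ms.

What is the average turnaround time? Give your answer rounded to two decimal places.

Schedule: | idle 0-2 | E 2-4 | D 4-13 | B 13-16 | A 16-23 | C 23-33 |
Completion: A=23  B=16  C=33  D=13  E=4
Turnaround (C−A): A=11  B=6  C=29  D=10  E=2
Turnaround times: A=11, B=6, C=29, D=10, E=2
Average turnaround = (11+6+29+10+2) / 5 = 58/5 = 11.60

11.60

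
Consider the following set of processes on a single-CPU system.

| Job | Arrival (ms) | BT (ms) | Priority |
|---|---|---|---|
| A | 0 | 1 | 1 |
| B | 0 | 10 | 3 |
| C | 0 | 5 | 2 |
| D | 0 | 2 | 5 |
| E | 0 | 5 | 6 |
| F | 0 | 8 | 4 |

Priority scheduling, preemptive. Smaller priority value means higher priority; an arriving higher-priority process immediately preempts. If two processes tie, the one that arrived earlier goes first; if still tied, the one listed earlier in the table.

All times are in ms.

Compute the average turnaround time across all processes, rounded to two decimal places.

Gantt: | A 0-1 | C 1-6 | B 6-16 | F 16-24 | D 24-26 | E 26-31 |
Completion: A=1  B=16  C=6  D=26  E=31  F=24
Turnaround (C−A): A=1  B=16  C=6  D=26  E=31  F=24
Turnaround times: A=1, B=16, C=6, D=26, E=31, F=24
Average turnaround = (1+16+6+26+31+24) / 6 = 104/6 = 17.33

17.33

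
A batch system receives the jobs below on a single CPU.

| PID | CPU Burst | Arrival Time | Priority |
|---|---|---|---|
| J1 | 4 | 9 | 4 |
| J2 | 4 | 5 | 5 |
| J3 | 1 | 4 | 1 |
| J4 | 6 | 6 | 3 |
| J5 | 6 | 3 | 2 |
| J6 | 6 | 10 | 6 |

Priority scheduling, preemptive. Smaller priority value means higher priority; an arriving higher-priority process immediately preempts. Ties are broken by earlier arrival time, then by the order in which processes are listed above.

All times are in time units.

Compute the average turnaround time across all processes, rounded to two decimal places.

11.33

Gantt: | idle 0-3 | J5 3-4 | J3 4-5 | J5 5-10 | J4 10-16 | J1 16-20 | J2 20-24 | J6 24-30 |
Completion: J1=20  J2=24  J3=5  J4=16  J5=10  J6=30
Turnaround times: J1=11, J2=19, J3=1, J4=10, J5=7, J6=20
Average turnaround = (11+19+1+10+7+20) / 6 = 68/6 = 11.33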